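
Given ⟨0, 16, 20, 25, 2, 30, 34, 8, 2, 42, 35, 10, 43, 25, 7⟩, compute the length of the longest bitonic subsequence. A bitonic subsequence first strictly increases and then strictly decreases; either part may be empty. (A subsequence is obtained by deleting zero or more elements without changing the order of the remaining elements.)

One longest bitonic subsequence is 0, 16, 20, 25, 30, 34, 42, 35, 25, 7 (positions 1,2,3,4,6,7,10,11,14,15): it rises to 42 then falls. Length 10 is optimal.

10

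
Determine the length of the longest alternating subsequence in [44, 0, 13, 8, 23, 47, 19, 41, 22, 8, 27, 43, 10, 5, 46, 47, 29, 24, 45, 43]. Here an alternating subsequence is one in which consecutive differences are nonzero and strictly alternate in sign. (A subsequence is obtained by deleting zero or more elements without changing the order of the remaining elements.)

14

A longest alternating subsequence is 44, 0, 13, 8, 23, 19, 41, 22, 27, 10, 46, 29, 45, 43 (positions 1,2,3,4,5,7,8,9,11,13,15,17,19,20); its 13 consecutive differences strictly alternate in sign, and length 14 is optimal.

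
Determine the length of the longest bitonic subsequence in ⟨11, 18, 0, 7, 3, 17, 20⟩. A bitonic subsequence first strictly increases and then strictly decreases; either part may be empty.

Let inc[i] be the LIS ending at i and dec[i] the longest strictly decreasing subsequence starting at i. inc = [1, 2, 1, 2, 2, 3, 4], dec = [3, 3, 1, 2, 1, 1, 1].
max_i inc[i]+dec[i]−1 = 4, with one witness 11, 18, 7, 3.

4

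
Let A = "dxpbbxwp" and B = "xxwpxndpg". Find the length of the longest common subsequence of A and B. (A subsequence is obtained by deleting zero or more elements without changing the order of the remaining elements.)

A longest common subsequence is xpxp (length 4); the LCS DP confirms no longer common subsequence exists.

4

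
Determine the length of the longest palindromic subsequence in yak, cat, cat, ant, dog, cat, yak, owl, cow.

One longest palindromic subsequence is yak cat dog cat yak (positions 1,2,5,6,7); it reads the same forward and backward, and the interval DP gives dp[1][9] = 5.

5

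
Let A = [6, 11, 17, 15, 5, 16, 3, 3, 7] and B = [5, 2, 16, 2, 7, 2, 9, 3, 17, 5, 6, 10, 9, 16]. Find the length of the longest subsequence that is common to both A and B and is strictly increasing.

2

For each value that appears in both, track the longest common increasing run ending there.
The best achievable length is 2; one witness is 5, 16 (A-positions 5,6, B-positions 1,3).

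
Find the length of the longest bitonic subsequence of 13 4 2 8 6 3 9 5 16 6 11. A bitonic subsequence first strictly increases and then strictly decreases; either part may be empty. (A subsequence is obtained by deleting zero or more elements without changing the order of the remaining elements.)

One longest bitonic subsequence is 4, 8, 9, 16, 11 (positions 2,4,7,9,11): it rises to 16 then falls. Length 5 is optimal.

5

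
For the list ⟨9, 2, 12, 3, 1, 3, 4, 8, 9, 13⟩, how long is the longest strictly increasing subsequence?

6

Let dp[i] be the longest increasing subsequence ending at position i. Then dp = [1, 1, 2, 2, 1, 2, 3, 4, 5, 6].
The maximum is 6; one witness is 2, 3, 4, 8, 9, 13 at positions 2,4,7,8,9,10.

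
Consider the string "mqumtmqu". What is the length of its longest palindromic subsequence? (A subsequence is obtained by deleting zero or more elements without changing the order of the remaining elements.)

One longest palindromic subsequence is umtmu (positions 3,4,5,6,8); it reads the same forward and backward, and the interval DP gives dp[1][8] = 5.

5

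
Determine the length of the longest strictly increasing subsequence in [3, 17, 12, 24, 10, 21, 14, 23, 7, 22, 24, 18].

One longest increasing subsequence is 3, 17, 21, 23, 24 (positions 1,2,6,8,11), of length 5; no longer one exists.

5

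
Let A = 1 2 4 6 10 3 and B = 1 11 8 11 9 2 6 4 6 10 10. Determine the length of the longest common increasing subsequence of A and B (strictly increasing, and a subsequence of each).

5

For each value that appears in both, track the longest common increasing run ending there.
The best achievable length is 5; one witness is 1, 2, 4, 6, 10 (A-positions 1,2,3,4,5, B-positions 1,6,8,9,10).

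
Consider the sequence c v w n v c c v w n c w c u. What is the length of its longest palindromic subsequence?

One longest palindromic subsequence is cwnvccvnwc (positions 1,3,4,5,6,7,8,10,12,13); it reads the same forward and backward, and the interval DP gives dp[1][14] = 10.

10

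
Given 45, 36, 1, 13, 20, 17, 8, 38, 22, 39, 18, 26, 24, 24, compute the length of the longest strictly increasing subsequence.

5

One longest increasing subsequence is 1, 13, 20, 38, 39 (positions 3,4,5,8,10), of length 5; no longer one exists.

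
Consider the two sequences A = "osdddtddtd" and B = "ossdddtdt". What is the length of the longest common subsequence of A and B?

8

A longest common subsequence is osdddtdt (length 8); the LCS DP confirms no longer common subsequence exists.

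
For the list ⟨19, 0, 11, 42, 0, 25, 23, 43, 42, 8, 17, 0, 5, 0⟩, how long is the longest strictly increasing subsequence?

One longest increasing subsequence is 0, 11, 42, 43 (positions 2,3,4,8), of length 4; no longer one exists.

4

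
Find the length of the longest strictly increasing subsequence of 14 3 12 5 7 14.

One longest increasing subsequence is 3, 5, 7, 14 (positions 2,4,5,6), of length 4; no longer one exists.

4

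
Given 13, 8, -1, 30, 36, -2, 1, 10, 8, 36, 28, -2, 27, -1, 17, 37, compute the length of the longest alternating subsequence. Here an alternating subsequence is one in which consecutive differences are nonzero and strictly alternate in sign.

A longest alternating subsequence is 13, 8, 30, -2, 10, 8, 36, -2, 27, -1, 17 (positions 1,2,4,6,8,9,10,12,13,14,15); its 10 consecutive differences strictly alternate in sign, and length 11 is optimal.

11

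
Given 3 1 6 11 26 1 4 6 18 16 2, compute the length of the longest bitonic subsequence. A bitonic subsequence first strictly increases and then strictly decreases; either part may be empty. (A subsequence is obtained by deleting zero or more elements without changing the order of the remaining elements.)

One longest bitonic subsequence is 3, 6, 11, 26, 18, 16, 2 (positions 1,3,4,5,9,10,11): it rises to 26 then falls. Length 7 is optimal.

7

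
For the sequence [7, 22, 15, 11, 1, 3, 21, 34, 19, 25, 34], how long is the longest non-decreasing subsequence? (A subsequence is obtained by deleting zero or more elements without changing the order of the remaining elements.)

Scanning left to right, the best length ending at each element is: 7→1, 22→2, 15→2, 11→2, 1→1, 3→2, 21→3, 34→4, 19→3, 25→4, 34→5.
So the longest non-decreasing subsequence has length 5, e.g. 7, 15, 21, 34, 34.

5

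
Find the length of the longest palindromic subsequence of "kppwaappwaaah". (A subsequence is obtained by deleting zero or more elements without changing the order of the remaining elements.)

One longest palindromic subsequence is aappaa (positions 5,6,7,8,11,12); it reads the same forward and backward, and the interval DP gives dp[1][13] = 6.

6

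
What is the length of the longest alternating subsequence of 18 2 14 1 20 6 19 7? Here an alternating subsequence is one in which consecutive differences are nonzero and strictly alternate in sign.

8

Track the best alternating length ending on an up-step vs a down-step at each position: up/down = 1/1, 1/2, 3/2, 1/4, 5/1, 5/6, 7/6, 7/8.
The maximum over both is 8; one such subsequence is 18, 2, 14, 1, 20, 6, 19, 7.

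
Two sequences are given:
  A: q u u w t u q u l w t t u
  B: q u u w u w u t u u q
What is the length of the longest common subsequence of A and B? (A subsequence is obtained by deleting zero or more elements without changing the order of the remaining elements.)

8

Backtracking the LCS table gives one alignment: q (A1,B1) → u (A2,B2) → u (A3,B3) → w (A4,B4) → u (A6,B5) → u (A8,B7) → t (A11,B8) → u (A13,B10).
So the longest common subsequence has length 8.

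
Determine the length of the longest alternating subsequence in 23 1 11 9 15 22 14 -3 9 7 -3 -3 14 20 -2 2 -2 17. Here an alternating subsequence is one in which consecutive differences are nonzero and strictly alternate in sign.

13

Track the best alternating length ending on an up-step vs a down-step at each position: up/down = 1/1, 1/2, 3/2, 3/4, 5/2, 5/2, 5/6, 1/6, 7/6, 7/8, 1/8, 1/8, 9/6, 9/6, 9/10, 11/10, 9/12, 13/10.
The maximum over both is 13; one such subsequence is 23, 1, 11, 9, 15, -3, 9, 7, 14, -2, 2, -2, 17.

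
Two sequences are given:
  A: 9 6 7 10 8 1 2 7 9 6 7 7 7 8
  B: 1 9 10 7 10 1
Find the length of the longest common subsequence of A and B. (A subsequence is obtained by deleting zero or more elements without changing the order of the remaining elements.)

Backtracking the LCS table gives one alignment: 9 (A1,B2) → 7 (A3,B4) → 10 (A4,B5) → 1 (A6,B6).
So the longest common subsequence has length 4.

4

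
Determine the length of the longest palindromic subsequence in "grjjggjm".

One longest palindromic subsequence is jggj (positions 4,5,6,7); it reads the same forward and backward, and the interval DP gives dp[1][8] = 4.

4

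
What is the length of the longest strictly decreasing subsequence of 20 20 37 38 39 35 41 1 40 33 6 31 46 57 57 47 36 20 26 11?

One longest decreasing subsequence is 37, 35, 33, 31, 20, 11 (positions 3,6,10,12,18,20), of length 6; no longer one exists.

6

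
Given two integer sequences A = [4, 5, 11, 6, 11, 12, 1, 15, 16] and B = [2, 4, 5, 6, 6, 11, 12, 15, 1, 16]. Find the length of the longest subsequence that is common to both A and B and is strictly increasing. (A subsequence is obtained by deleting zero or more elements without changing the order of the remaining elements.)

A longest common strictly increasing subsequence is 4, 5, 6, 11, 12, 15, 16 (length 7); it appears in order in both A and B, and no longer such subsequence exists.

7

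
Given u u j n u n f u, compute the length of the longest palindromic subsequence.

One longest palindromic subsequence is ununu (positions 1,4,5,6,8); it reads the same forward and backward, and the interval DP gives dp[1][8] = 5.

5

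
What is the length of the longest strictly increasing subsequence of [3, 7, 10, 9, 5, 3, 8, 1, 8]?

3

Let dp[i] be the longest increasing subsequence ending at position i. Then dp = [1, 2, 3, 3, 2, 1, 3, 1, 3].
The maximum is 3; one witness is 3, 7, 10 at positions 1,2,3.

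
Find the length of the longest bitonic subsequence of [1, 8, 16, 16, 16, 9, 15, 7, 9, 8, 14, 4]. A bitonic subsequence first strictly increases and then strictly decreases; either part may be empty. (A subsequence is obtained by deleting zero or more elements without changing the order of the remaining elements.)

One longest bitonic subsequence is 1, 8, 16, 15, 9, 8, 4 (positions 1,2,3,7,9,10,12): it rises to 16 then falls. Length 7 is optimal.

7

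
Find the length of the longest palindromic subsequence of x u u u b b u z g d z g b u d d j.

Using dp[i][j] = 2 + dp[i+1][j−1] if the ends match, else max(dp[i+1][j], dp[i][j−1]):
dp[1][17] = 7. A witness is ubgzgbu at positions 4,5,9,11,12,13,14.

7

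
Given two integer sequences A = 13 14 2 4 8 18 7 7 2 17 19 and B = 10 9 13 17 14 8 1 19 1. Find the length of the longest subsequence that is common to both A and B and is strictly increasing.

3

For each value that appears in both, track the longest common increasing run ending there.
The best achievable length is 3; one witness is 13, 17, 19 (A-positions 1,10,11, B-positions 3,4,8).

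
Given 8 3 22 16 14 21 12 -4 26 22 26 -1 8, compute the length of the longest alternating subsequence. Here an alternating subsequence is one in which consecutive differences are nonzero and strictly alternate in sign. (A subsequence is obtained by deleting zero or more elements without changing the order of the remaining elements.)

Track the best alternating length ending on an up-step vs a down-step at each position: up/down = 1/1, 1/2, 3/1, 3/4, 3/4, 5/4, 3/6, 1/6, 7/1, 7/8, 9/1, 7/10, 11/10.
The maximum over both is 11; one such subsequence is 8, 3, 22, 16, 21, 12, 26, 22, 26, -1, 8.

11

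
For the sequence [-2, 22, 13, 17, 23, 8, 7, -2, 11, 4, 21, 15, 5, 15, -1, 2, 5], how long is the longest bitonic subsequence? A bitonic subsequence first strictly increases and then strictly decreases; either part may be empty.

One longest bitonic subsequence is -2, 13, 17, 23, 21, 15, 5, 2 (positions 1,3,4,5,11,12,13,16): it rises to 23 then falls. Length 8 is optimal.

8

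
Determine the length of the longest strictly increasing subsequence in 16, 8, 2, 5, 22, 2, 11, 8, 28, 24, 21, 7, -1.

Scanning left to right, the best length ending at each element is: 16→1, 8→1, 2→1, 5→2, 22→3, 2→1, 11→3, 8→3, 28→4, 24→4, 21→4, 7→3, -1→1.
So the longest increasing subsequence has length 4, e.g. 2, 5, 22, 28.

4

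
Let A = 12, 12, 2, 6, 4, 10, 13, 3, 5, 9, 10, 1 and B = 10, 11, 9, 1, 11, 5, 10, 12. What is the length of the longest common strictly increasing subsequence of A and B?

2

A longest common strictly increasing subsequence is 9, 10 (length 2); it appears in order in both A and B, and no longer such subsequence exists.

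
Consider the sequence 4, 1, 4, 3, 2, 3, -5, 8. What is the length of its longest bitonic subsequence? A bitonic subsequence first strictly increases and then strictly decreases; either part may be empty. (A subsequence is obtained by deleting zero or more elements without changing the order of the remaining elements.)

5

Let inc[i] be the LIS ending at i and dec[i] the longest strictly decreasing subsequence starting at i. inc = [1, 1, 2, 2, 2, 3, 1, 4], dec = [4, 2, 4, 3, 2, 2, 1, 1].
max_i inc[i]+dec[i]−1 = 5, with one witness 1, 4, 3, 2, -5.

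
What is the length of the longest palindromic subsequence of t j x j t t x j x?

6

Using dp[i][j] = 2 + dp[i+1][j−1] if the ends match, else max(dp[i+1][j], dp[i][j−1]):
dp[1][9] = 6. A witness is xjttjx at positions 3,4,5,6,8,9.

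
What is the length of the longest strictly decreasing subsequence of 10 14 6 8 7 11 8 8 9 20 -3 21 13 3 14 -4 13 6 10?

Let dp[i] be the longest decreasing subsequence ending at position i. Then dp = [1, 1, 2, 2, 3, 2, 3, 3, 3, 1, 4, 1, 2, 4, 2, 5, 3, 4, 4].
The maximum is 5; one witness is 10, 8, 7, -3, -4 at positions 1,4,5,11,16.

5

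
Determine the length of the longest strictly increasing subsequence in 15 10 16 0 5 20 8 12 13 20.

Let dp[i] be the longest increasing subsequence ending at position i. Then dp = [1, 1, 2, 1, 2, 3, 3, 4, 5, 6].
The maximum is 6; one witness is 0, 5, 8, 12, 13, 20 at positions 4,5,7,8,9,10.

6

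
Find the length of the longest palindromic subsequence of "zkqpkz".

One longest palindromic subsequence is zkpkz (positions 1,2,4,5,6); it reads the same forward and backward, and the interval DP gives dp[1][6] = 5.

5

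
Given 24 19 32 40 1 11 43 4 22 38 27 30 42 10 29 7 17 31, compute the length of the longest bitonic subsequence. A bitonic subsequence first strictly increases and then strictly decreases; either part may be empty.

One longest bitonic subsequence is 24, 32, 40, 43, 38, 30, 29, 17 (positions 1,3,4,7,10,12,15,17): it rises to 43 then falls. Length 8 is optimal.

8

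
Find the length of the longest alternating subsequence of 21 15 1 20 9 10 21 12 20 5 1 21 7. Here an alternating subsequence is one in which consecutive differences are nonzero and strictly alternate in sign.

Track the best alternating length ending on an up-step vs a down-step at each position: up/down = 1/1, 1/2, 1/2, 3/2, 3/4, 5/4, 5/1, 5/6, 7/6, 3/8, 1/8, 9/1, 9/10.
The maximum over both is 10; one such subsequence is 21, 15, 20, 9, 21, 12, 20, 5, 21, 7.

10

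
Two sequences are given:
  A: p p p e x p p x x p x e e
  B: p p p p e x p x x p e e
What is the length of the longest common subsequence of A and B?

11

A longest common subsequence is pppexpxxpee (length 11); the LCS DP confirms no longer common subsequence exists.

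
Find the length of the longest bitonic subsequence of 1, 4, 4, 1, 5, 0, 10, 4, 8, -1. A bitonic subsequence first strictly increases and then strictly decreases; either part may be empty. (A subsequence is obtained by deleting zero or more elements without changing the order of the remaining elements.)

Let inc[i] be the LIS ending at i and dec[i] the longest strictly decreasing subsequence starting at i. inc = [1, 2, 2, 1, 3, 1, 4, 2, 4, 1], dec = [3, 4, 4, 3, 3, 2, 3, 2, 2, 1].
max_i inc[i]+dec[i]−1 = 6, with one witness 1, 4, 5, 10, 8, -1.

6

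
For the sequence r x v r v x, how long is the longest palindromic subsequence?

5

Using dp[i][j] = 2 + dp[i+1][j−1] if the ends match, else max(dp[i+1][j], dp[i][j−1]):
dp[1][6] = 5. A witness is xvrvx at positions 2,3,4,5,6.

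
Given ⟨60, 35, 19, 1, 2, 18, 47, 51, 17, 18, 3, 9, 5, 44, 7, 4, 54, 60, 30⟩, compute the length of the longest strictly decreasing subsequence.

Let dp[i] be the longest decreasing subsequence ending at position i. Then dp = [1, 2, 3, 4, 4, 4, 2, 2, 5, 4, 6, 6, 7, 3, 7, 8, 2, 1, 4].
The maximum is 8; one witness is 60, 35, 19, 18, 17, 9, 5, 4 at positions 1,2,3,6,9,12,13,16.

8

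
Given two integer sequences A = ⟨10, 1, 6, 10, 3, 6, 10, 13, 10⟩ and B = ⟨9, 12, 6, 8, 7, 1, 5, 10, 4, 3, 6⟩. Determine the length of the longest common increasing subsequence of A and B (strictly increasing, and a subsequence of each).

A longest common strictly increasing subsequence is 1, 3, 6 (length 3); it appears in order in both A and B, and no longer such subsequence exists.

3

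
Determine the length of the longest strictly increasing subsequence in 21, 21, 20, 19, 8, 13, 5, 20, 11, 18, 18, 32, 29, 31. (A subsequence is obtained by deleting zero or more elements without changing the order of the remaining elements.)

Let dp[i] be the longest increasing subsequence ending at position i. Then dp = [1, 1, 1, 1, 1, 2, 1, 3, 2, 3, 3, 4, 4, 5].
The maximum is 5; one witness is 8, 13, 20, 29, 31 at positions 5,6,8,13,14.

5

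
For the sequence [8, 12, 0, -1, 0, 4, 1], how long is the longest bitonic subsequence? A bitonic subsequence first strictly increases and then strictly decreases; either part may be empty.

4

Let inc[i] be the LIS ending at i and dec[i] the longest strictly decreasing subsequence starting at i. inc = [1, 2, 1, 1, 2, 3, 3], dec = [3, 3, 2, 1, 1, 2, 1].
max_i inc[i]+dec[i]−1 = 4, with one witness 8, 12, 4, 1.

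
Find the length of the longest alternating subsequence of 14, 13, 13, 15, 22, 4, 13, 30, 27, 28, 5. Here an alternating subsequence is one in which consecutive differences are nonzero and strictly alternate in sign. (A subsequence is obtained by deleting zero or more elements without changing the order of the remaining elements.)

A longest alternating subsequence is 14, 13, 15, 4, 30, 27, 28, 5 (positions 1,2,4,6,8,9,10,11); its 7 consecutive differences strictly alternate in sign, and length 8 is optimal.

8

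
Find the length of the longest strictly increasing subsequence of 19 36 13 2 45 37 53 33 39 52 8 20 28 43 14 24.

One longest increasing subsequence is 19, 36, 37, 39, 52 (positions 1,2,6,9,10), of length 5; no longer one exists.

5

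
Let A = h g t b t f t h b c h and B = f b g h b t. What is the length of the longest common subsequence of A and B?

3

Backtracking the LCS table gives one alignment: h (A1,B4) → b (A4,B5) → t (A7,B6).
So the longest common subsequence has length 3.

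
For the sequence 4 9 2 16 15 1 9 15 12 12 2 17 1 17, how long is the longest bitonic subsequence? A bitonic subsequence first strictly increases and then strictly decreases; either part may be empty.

7

Let inc[i] be the LIS ending at i and dec[i] the longest strictly decreasing subsequence starting at i. inc = [1, 2, 1, 3, 3, 1, 2, 3, 3, 3, 2, 4, 1, 4], dec = [3, 3, 2, 5, 4, 1, 3, 4, 3, 3, 2, 2, 1, 1].
max_i inc[i]+dec[i]−1 = 7, with one witness 4, 9, 16, 15, 12, 2, 1.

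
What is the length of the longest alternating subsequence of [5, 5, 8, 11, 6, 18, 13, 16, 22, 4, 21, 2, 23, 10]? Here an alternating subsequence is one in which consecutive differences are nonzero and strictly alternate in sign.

A longest alternating subsequence is 5, 8, 6, 18, 13, 16, 4, 21, 2, 23, 10 (positions 1,3,5,6,7,8,10,11,12,13,14); its 10 consecutive differences strictly alternate in sign, and length 11 is optimal.

11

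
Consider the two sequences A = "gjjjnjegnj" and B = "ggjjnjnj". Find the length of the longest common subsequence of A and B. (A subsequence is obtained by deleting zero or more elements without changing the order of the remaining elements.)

A longest common subsequence is gjjnjnj (length 7); the LCS DP confirms no longer common subsequence exists.

7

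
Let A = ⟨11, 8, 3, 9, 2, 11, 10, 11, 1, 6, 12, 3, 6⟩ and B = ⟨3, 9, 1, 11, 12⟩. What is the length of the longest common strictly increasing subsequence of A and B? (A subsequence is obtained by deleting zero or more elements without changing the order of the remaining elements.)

A longest common strictly increasing subsequence is 3, 9, 11, 12 (length 4); it appears in order in both A and B, and no longer such subsequence exists.

4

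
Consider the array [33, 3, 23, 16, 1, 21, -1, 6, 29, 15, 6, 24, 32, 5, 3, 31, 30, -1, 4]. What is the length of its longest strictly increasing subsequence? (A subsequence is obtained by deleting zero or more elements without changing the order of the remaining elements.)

Let dp[i] be the longest increasing subsequence ending at position i. Then dp = [1, 1, 2, 2, 1, 3, 1, 2, 4, 3, 2, 4, 5, 2, 2, 5, 5, 1, 3].
The maximum is 5; one witness is 3, 16, 21, 29, 32 at positions 2,4,6,9,13.

5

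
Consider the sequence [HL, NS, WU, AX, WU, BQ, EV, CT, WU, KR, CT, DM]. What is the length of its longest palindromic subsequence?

3

One longest palindromic subsequence is CT KR CT (positions 8,10,11); it reads the same forward and backward, and the interval DP gives dp[1][12] = 3.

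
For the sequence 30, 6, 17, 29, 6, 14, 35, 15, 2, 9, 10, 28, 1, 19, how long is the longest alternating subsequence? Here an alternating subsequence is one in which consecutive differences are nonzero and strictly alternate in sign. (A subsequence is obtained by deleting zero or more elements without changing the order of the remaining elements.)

9

A longest alternating subsequence is 30, 6, 17, 6, 14, 2, 9, 1, 19 (positions 1,2,3,5,6,9,10,13,14); its 8 consecutive differences strictly alternate in sign, and length 9 is optimal.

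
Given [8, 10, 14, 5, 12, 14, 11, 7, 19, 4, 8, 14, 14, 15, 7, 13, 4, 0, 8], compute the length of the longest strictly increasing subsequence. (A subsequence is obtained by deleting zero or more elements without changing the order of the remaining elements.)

Scanning left to right, the best length ending at each element is: 8→1, 10→2, 14→3, 5→1, 12→3, 14→4, 11→3, 7→2, 19→5, 4→1, 8→3, 14→4, 14→4, 15→5, 7→2, 13→4, 4→1, 0→1, 8→3.
So the longest increasing subsequence has length 5, e.g. 8, 10, 12, 14, 19.

5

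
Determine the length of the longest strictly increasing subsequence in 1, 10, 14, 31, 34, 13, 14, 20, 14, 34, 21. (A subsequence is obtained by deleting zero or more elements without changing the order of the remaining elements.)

6

One longest increasing subsequence is 1, 10, 13, 14, 20, 34 (positions 1,2,6,7,8,10), of length 6; no longer one exists.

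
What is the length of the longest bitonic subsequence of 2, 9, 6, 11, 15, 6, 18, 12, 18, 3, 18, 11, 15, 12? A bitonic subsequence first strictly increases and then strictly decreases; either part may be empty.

Let inc[i] be the LIS ending at i and dec[i] the longest strictly decreasing subsequence starting at i. inc = [1, 2, 2, 3, 4, 2, 5, 4, 5, 2, 5, 3, 5, 4], dec = [1, 3, 2, 3, 3, 2, 3, 2, 3, 1, 3, 1, 2, 1].
max_i inc[i]+dec[i]−1 = 7, with one witness 2, 9, 11, 15, 18, 15, 12.

7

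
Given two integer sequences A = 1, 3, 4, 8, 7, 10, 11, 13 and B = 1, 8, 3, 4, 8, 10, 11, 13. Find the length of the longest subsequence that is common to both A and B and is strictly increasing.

7

A longest common strictly increasing subsequence is 1, 3, 4, 8, 10, 11, 13 (length 7); it appears in order in both A and B, and no longer such subsequence exists.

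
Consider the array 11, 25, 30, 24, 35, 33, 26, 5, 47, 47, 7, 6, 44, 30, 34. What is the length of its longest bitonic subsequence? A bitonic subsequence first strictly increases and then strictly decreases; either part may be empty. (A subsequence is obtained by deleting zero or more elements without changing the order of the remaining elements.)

8

One longest bitonic subsequence is 11, 25, 30, 35, 33, 26, 7, 6 (positions 1,2,3,5,6,7,11,12): it rises to 35 then falls. Length 8 is optimal.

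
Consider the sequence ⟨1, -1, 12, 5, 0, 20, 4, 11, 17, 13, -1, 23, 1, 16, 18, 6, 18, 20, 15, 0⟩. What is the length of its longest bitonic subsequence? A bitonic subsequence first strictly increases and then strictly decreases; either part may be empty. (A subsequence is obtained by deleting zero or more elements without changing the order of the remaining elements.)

10

One longest bitonic subsequence is -1, 0, 4, 11, 13, 16, 18, 20, 15, 0 (positions 2,5,7,8,10,14,15,18,19,20): it rises to 20 then falls. Length 10 is optimal.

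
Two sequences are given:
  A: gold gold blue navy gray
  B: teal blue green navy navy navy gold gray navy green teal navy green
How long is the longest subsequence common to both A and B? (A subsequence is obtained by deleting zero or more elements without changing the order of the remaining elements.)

A longest common subsequence is blue, navy, gray (length 3); the LCS DP confirms no longer common subsequence exists.

3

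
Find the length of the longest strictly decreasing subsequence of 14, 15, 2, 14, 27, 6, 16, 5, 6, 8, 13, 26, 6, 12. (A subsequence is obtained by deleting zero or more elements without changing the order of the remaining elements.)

4

One longest decreasing subsequence is 15, 14, 6, 5 (positions 2,4,6,8), of length 4; no longer one exists.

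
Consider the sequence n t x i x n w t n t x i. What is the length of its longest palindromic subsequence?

7

Using dp[i][j] = 2 + dp[i+1][j−1] if the ends match, else max(dp[i+1][j], dp[i][j−1]):
dp[1][12] = 7. A witness is ixtntxi at positions 4,5,8,9,10,11,12.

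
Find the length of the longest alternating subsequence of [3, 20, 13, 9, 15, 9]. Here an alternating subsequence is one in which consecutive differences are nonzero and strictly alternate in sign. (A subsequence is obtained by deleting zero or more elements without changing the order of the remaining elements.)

5

A longest alternating subsequence is 3, 20, 13, 15, 9 (positions 1,2,3,5,6); its 4 consecutive differences strictly alternate in sign, and length 5 is optimal.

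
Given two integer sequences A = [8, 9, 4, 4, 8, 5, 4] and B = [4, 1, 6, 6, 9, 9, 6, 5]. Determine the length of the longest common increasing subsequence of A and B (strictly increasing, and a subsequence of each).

A longest common strictly increasing subsequence is 4, 5 (length 2); it appears in order in both A and B, and no longer such subsequence exists.

2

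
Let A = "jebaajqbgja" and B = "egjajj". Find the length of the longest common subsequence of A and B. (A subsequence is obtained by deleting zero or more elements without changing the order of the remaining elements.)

A longest common subsequence is jajj (length 4); the LCS DP confirms no longer common subsequence exists.

4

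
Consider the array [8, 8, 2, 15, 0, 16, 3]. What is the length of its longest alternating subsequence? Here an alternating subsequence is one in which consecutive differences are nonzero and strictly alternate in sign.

6

A longest alternating subsequence is 8, 2, 15, 0, 16, 3 (positions 1,3,4,5,6,7); its 5 consecutive differences strictly alternate in sign, and length 6 is optimal.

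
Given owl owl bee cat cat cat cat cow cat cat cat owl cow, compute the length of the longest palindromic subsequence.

Using dp[i][j] = 2 + dp[i+1][j−1] if the ends match, else max(dp[i+1][j], dp[i][j−1]):
dp[1][13] = 9. A witness is owl cat cat cat cow cat cat cat owl at positions 2,4,5,6,8,9,10,11,12.

9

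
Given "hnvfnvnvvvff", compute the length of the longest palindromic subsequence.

6

Using dp[i][j] = 2 + dp[i+1][j−1] if the ends match, else max(dp[i+1][j], dp[i][j−1]):
dp[1][12] = 6. A witness is fvvvvf at positions 4,6,8,9,10,12.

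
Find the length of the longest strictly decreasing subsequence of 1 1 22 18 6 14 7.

4

One longest decreasing subsequence is 22, 18, 14, 7 (positions 3,4,6,7), of length 4; no longer one exists.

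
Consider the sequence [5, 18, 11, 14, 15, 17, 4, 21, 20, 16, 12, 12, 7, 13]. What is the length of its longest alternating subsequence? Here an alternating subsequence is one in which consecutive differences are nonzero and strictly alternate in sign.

Track the best alternating length ending on an up-step vs a down-step at each position: up/down = 1/1, 2/1, 2/3, 4/3, 4/3, 4/3, 1/5, 6/1, 6/7, 6/7, 6/7, 6/7, 6/7, 8/7.
The maximum over both is 8; one such subsequence is 5, 18, 11, 14, 4, 21, 12, 13.

8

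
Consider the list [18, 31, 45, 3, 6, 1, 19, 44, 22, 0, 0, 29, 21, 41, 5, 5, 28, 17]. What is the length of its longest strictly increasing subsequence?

6

Scanning left to right, the best length ending at each element is: 18→1, 31→2, 45→3, 3→1, 6→2, 1→1, 19→3, 44→4, 22→4, 0→1, 0→1, 29→5, 21→4, 41→6, 5→2, 5→2, 28→5, 17→3.
So the longest increasing subsequence has length 6, e.g. 3, 6, 19, 22, 29, 41.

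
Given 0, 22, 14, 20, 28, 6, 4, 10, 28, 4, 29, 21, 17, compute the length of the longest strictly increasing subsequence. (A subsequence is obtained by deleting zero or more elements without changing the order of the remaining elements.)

One longest increasing subsequence is 0, 14, 20, 28, 29 (positions 1,3,4,5,11), of length 5; no longer one exists.

5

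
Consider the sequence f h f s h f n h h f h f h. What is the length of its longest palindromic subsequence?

10

One longest palindromic subsequence is hfhfhhfhfh (positions 2,3,5,6,8,9,10,11,12,13); it reads the same forward and backward, and the interval DP gives dp[1][13] = 10.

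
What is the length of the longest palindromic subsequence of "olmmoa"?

One longest palindromic subsequence is ommo (positions 1,3,4,5); it reads the same forward and backward, and the interval DP gives dp[1][6] = 4.

4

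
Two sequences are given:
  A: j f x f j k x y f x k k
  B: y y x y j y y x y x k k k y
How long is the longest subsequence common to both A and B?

7

Backtracking the LCS table gives one alignment: x (A3,B3) → j (A5,B5) → x (A7,B8) → y (A8,B9) → x (A10,B10) → k (A11,B12) → k (A12,B13).
So the longest common subsequence has length 7.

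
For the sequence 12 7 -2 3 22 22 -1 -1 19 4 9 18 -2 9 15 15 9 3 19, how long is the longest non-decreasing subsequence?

One longest non-decreasing subsequence is -2, -1, -1, 4, 9, 9, 15, 15, 19 (positions 3,7,8,10,11,14,15,16,19), of length 9; no longer one exists.

9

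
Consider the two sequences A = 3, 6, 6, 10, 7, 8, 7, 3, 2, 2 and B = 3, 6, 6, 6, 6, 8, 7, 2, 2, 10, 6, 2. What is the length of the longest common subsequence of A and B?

A longest common subsequence is 3, 6, 6, 8, 7, 2, 2 (length 7); the LCS DP confirms no longer common subsequence exists.

7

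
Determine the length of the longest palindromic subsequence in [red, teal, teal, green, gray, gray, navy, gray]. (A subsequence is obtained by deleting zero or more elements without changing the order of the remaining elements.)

One longest palindromic subsequence is gray navy gray (positions 5,7,8); it reads the same forward and backward, and the interval DP gives dp[1][8] = 3.

3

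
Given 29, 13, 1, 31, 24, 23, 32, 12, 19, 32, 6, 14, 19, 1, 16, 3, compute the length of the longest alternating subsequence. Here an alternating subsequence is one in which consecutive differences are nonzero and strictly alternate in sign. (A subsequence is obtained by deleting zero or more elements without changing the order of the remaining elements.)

12

A longest alternating subsequence is 29, 13, 31, 24, 32, 12, 19, 6, 14, 1, 16, 3 (positions 1,2,4,5,7,8,9,11,12,14,15,16); its 11 consecutive differences strictly alternate in sign, and length 12 is optimal.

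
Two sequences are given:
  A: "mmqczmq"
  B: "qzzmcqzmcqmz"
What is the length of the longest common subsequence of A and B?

Backtracking the LCS table gives one alignment: m (A1,B4) → q (A3,B6) → z (A5,B7) → m (A6,B8) → q (A7,B10).
So the longest common subsequence has length 5.

5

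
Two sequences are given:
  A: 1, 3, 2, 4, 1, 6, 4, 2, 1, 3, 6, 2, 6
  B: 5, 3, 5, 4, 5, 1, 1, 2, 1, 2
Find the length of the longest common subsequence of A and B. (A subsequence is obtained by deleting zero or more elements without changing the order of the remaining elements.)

Backtracking the LCS table gives one alignment: 3 (A2,B2) → 4 (A4,B4) → 1 (A5,B7) → 2 (A8,B8) → 1 (A9,B9) → 2 (A12,B10).
So the longest common subsequence has length 6.

6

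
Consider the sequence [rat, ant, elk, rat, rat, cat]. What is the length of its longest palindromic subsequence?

3

One longest palindromic subsequence is rat rat rat (positions 1,4,5); it reads the same forward and backward, and the interval DP gives dp[1][6] = 3.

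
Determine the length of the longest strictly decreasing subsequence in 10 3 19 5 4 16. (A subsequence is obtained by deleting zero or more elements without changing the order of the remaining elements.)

One longest decreasing subsequence is 10, 5, 4 (positions 1,4,5), of length 3; no longer one exists.

3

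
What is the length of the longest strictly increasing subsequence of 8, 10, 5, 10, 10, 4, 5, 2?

2

Scanning left to right, the best length ending at each element is: 8→1, 10→2, 5→1, 10→2, 10→2, 4→1, 5→2, 2→1.
So the longest increasing subsequence has length 2, e.g. 8, 10.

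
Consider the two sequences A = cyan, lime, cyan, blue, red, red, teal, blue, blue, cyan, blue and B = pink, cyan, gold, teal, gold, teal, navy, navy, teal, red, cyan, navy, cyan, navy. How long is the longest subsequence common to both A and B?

Backtracking the LCS table gives one alignment: cyan (A1,B2) → cyan (A3,B11) → cyan (A10,B13).
So the longest common subsequence has length 3.

3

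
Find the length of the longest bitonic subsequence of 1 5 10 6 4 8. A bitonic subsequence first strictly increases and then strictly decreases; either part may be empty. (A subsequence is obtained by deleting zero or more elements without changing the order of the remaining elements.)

5

Let inc[i] be the LIS ending at i and dec[i] the longest strictly decreasing subsequence starting at i. inc = [1, 2, 3, 3, 2, 4], dec = [1, 2, 3, 2, 1, 1].
max_i inc[i]+dec[i]−1 = 5, with one witness 1, 5, 10, 6, 4.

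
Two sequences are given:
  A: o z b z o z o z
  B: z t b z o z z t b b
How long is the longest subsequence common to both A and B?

6

Backtracking the LCS table gives one alignment: z (A2,B1) → b (A3,B3) → z (A4,B4) → o (A5,B5) → z (A6,B6) → z (A8,B7).
So the longest common subsequence has length 6.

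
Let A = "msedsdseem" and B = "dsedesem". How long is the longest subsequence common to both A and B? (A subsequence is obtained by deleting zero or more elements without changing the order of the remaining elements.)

6

A longest common subsequence is sedsem (length 6); the LCS DP confirms no longer common subsequence exists.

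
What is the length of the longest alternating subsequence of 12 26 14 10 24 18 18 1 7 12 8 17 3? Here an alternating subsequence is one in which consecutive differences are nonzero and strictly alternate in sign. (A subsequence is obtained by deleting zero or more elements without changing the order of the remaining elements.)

Track the best alternating length ending on an up-step vs a down-step at each position: up/down = 1/1, 2/1, 2/3, 1/3, 4/3, 4/5, 4/5, 1/5, 6/5, 6/5, 6/7, 8/5, 6/9.
The maximum over both is 9; one such subsequence is 12, 26, 14, 24, 1, 12, 8, 17, 3.

9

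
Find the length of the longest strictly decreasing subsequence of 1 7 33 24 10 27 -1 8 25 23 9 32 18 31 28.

5

One longest decreasing subsequence is 33, 27, 25, 23, 9 (positions 3,6,9,10,11), of length 5; no longer one exists.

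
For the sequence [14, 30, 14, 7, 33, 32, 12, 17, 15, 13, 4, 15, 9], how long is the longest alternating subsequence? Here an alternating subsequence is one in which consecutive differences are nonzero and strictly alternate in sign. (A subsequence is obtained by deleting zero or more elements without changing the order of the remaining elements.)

9

A longest alternating subsequence is 14, 30, 14, 33, 12, 17, 13, 15, 9 (positions 1,2,3,5,7,8,10,12,13); its 8 consecutive differences strictly alternate in sign, and length 9 is optimal.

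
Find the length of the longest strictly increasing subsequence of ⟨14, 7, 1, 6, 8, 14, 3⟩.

4

One longest increasing subsequence is 1, 6, 8, 14 (positions 3,4,5,6), of length 4; no longer one exists.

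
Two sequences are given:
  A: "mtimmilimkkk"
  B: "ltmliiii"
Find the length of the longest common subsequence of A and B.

A longest common subsequence is miii (length 4); the LCS DP confirms no longer common subsequence exists.

4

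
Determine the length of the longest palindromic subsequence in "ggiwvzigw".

One longest palindromic subsequence is gizig (positions 2,3,6,7,8); it reads the same forward and backward, and the interval DP gives dp[1][9] = 5.

5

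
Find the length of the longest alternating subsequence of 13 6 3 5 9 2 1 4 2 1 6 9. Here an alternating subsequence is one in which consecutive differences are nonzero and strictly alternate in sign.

7

Track the best alternating length ending on an up-step vs a down-step at each position: up/down = 1/1, 1/2, 1/2, 3/2, 3/2, 1/4, 1/4, 5/4, 5/6, 1/6, 7/4, 7/2.
The maximum over both is 7; one such subsequence is 13, 3, 5, 2, 4, 2, 6.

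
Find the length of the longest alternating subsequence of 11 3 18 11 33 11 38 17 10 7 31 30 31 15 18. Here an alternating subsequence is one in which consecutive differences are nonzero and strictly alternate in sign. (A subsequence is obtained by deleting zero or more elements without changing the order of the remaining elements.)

13

Track the best alternating length ending on an up-step vs a down-step at each position: up/down = 1/1, 1/2, 3/1, 3/4, 5/1, 3/6, 7/1, 7/8, 3/8, 3/8, 9/8, 9/10, 11/8, 9/12, 13/12.
The maximum over both is 13; one such subsequence is 11, 3, 18, 11, 33, 11, 38, 17, 31, 30, 31, 15, 18.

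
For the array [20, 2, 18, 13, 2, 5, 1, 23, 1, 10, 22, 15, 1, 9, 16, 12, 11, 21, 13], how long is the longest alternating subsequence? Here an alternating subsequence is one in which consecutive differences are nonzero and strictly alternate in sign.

A longest alternating subsequence is 20, 2, 18, 2, 5, 1, 23, 1, 22, 15, 16, 12, 21, 13 (positions 1,2,3,5,6,7,8,9,11,12,15,16,18,19); its 13 consecutive differences strictly alternate in sign, and length 14 is optimal.

14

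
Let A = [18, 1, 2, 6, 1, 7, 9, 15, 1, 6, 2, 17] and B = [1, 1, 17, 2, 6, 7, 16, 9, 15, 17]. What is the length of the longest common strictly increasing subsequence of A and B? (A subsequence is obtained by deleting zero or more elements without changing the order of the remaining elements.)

7

A longest common strictly increasing subsequence is 1, 2, 6, 7, 9, 15, 17 (length 7); it appears in order in both A and B, and no longer such subsequence exists.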